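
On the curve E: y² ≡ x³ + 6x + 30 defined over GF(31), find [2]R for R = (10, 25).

(18, 24)

tangent at (10, 25): λ = (3·10² + 6)/(2·25) ≡ 27/19. 19⁻¹ ≡ 18 (mod 31) since 19·18 = 342 ≡ 1, so λ ≡ 27·18 ≡ 21.
  x = λ² - 10 - 10 = 441 - 20 ≡ 18; y = λ·(10 - 18) - 25 ≡ 24. → (18, 24)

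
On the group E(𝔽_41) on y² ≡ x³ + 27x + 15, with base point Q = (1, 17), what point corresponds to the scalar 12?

Repeated addition: build up to 12Q.
2Q: tangent at (1, 17): λ = (3·1² + 27)/(2·17) ≡ 30/34. 34⁻¹ ≡ 35 (mod 41), so λ ≡ 30·35 ≡ 25.
  x = λ² - 1 - 1 = 625 - 2 ≡ 8; y = λ·(1 - 8) - 17 ≡ 13. → (8, 13)
3Q: (8, 13) + (1, 17). λ = (17 - 13)/(1 - 8) ≡ 4/34 mod 41. 34⁻¹ ≡ 35 (mod 41), so λ ≡ 17.
  x = λ² - 8 - 1 = 289 - 9 ≡ 34; y = λ·(8 - 34) - 13 ≡ 37. → (34, 37)
4Q: (34, 37) + (1, 17). λ = (17 - 37)/(1 - 34) ≡ 21/8 mod 41. 8⁻¹ ≡ 36 (mod 41), so λ ≡ 18.
  x = λ² - 34 - 1 = 324 - 35 ≡ 2; y = λ·(34 - 2) - 37 ≡ 6. → (2, 6)
5Q: (2, 6) + (1, 17). λ = (17 - 6)/(1 - 2) ≡ 11/40 mod 41. 40⁻¹ ≡ 40 (mod 41), so λ ≡ 30.
  x = λ² - 2 - 1 = 900 - 3 ≡ 36; y = λ·(2 - 36) - 6 ≡ 40. → (36, 40)
6Q: (36, 40) + (1, 17). λ = (17 - 40)/(1 - 36) ≡ 18/6 mod 41. 6⁻¹ ≡ 7 (mod 41) since 6·7 = 42 ≡ 1, so λ ≡ 3.
  x = λ² - 36 - 1 = 9 - 37 ≡ 13; y = λ·(36 - 13) - 40 ≡ 29. → (13, 29)
7Q: (13, 29) + (1, 17). λ = (17 - 29)/(1 - 13) ≡ 29/29 mod 41. 29⁻¹ ≡ 17 (mod 41), so λ ≡ 1.
  x = λ² - 13 - 1 = 1 - 14 ≡ 28; y = λ·(13 - 28) - 29 ≡ 38. → (28, 38)
8Q: (28, 38) + (1, 17). λ = (17 - 38)/(1 - 28) ≡ 20/14 mod 41. 14⁻¹ ≡ 3 (mod 41), so λ ≡ 19.
  x = λ² - 28 - 1 = 361 - 29 ≡ 4; y = λ·(28 - 4) - 38 ≡ 8. → (4, 8)
9Q: (4, 8) + (1, 17). λ = (17 - 8)/(1 - 4) ≡ 9/38 mod 41. 38⁻¹ ≡ 27 (mod 41) since 38·27 = 1026 ≡ 1, so λ ≡ 38.
  x = λ² - 4 - 1 = 1444 - 5 ≡ 4; y = λ·(4 - 4) - 8 ≡ 33. → (4, 33)
10Q: (4, 33) + (1, 17). λ = (17 - 33)/(1 - 4) ≡ 25/38 mod 41. 38⁻¹ ≡ 27 (mod 41), so λ ≡ 19.
  x = λ² - 4 - 1 = 361 - 5 ≡ 28; y = λ·(4 - 28) - 33 ≡ 3. → (28, 3)
11Q: (28, 3) + (1, 17). λ = (17 - 3)/(1 - 28) ≡ 14/14 mod 41. 14⁻¹ ≡ 3 (mod 41), so λ ≡ 1.
  x = λ² - 28 - 1 = 1 - 29 ≡ 13; y = λ·(28 - 13) - 3 ≡ 12. → (13, 12)
12Q: (13, 12) + (1, 17). λ = (17 - 12)/(1 - 13) ≡ 5/29 mod 41. 29⁻¹ ≡ 17 (mod 41) since 29·17 = 493 ≡ 1, so λ ≡ 3.
  x = λ² - 13 - 1 = 9 - 14 ≡ 36; y = λ·(13 - 36) - 12 ≡ 1. → (36, 1)

(36, 1)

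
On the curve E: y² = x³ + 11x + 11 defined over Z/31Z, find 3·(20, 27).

Write Q = (20, 27).
Repeated addition: build up to 3Q.
2Q: tangent at (20, 27): λ = (3·20² + 11)/(2·27) ≡ 2/23. 23⁻¹ ≡ 27 (mod 31), so λ ≡ 2·27 ≡ 23.
  x = λ² - 20 - 20 = 529 - 40 ≡ 24; y = λ·(20 - 24) - 27 ≡ 5. → (24, 5)
3Q: (24, 5) + (20, 27). λ = (27 - 5)/(20 - 24) ≡ 22/27 mod 31. 27⁻¹ ≡ 23 (mod 31), so λ ≡ 10.
  x = λ² - 24 - 20 = 100 - 44 ≡ 25; y = λ·(24 - 25) - 5 ≡ 16. → (25, 16)

(25, 16)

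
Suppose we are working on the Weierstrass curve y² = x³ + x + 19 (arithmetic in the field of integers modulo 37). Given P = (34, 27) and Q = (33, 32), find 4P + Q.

(20, 11)

First 4P:
Double-and-add on 4 = (100)₂. Start with P = (34, 27) for the leading 1-bit.
double: tangent at (34, 27): λ = (3·34² + 1)/(2·27) ≡ 28/17. 17⁻¹ ≡ 24 (mod 37), so λ ≡ 28·24 ≡ 6.
  x = λ² - 34 - 34 = 36 - 68 ≡ 5; y = λ·(34 - 5) - 27 ≡ 36. → (5, 36)
double: tangent at (5, 36): λ = (3·5² + 1)/(2·36) ≡ 2/35. 35⁻¹ ≡ 18 (mod 37), so λ ≡ 2·18 ≡ 36.
  x = λ² - 5 - 5 = 1296 - 10 ≡ 28; y = λ·(5 - 28) - 36 ≡ 24. → (28, 24)
4P = (28, 24).
Finally 4P + Q:
(28, 24) + (33, 32). λ = (32 - 24)/(33 - 28) ≡ 8/5 mod 37. 5⁻¹ ≡ 15 (mod 37), so λ ≡ 9.
  x = λ² - 28 - 33 = 81 - 61 ≡ 20; y = λ·(28 - 20) - 24 ≡ 11. → (20, 11)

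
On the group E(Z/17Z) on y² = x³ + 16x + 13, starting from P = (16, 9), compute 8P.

(6, 11)

Repeated addition: build up to 8P.
2P: tangent at (16, 9): λ = (3·16² + 16)/(2·9) ≡ 2/1. 1⁻¹ ≡ 1 (mod 17), so λ ≡ 2·1 ≡ 2.
  x = λ² - 16 - 16 = 4 - 32 ≡ 6; y = λ·(16 - 6) - 9 ≡ 11. → (6, 11)
3P: (6, 11) + (16, 9). λ = (9 - 11)/(16 - 6) ≡ 15/10 mod 17. 10⁻¹ ≡ 12 (mod 17), so λ ≡ 10.
  x = λ² - 6 - 16 = 100 - 22 ≡ 10; y = λ·(6 - 10) - 11 ≡ 0. → (10, 0)
4P: (10, 0) + (16, 9). λ = (9 - 0)/(16 - 10) ≡ 9/6 mod 17. 6⁻¹ ≡ 3 (mod 17), so λ ≡ 10.
  x = λ² - 10 - 16 = 100 - 26 ≡ 6; y = λ·(10 - 6) - 0 ≡ 6. → (6, 6)
5P: (6, 6) + (16, 9). λ = (9 - 6)/(16 - 6) ≡ 3/10 mod 17. 10⁻¹ ≡ 12 (mod 17), so λ ≡ 2.
  x = λ² - 6 - 16 = 4 - 22 ≡ 16; y = λ·(6 - 16) - 6 ≡ 8. → (16, 8)
6P: (16, 8) + (16, 9): same x and y₁ ≡ -y₂, so the sum is O.
7P: O + (16, 9) = (16, 9) (identity).
8P: tangent at (16, 9): λ = (3·16² + 16)/(2·9) ≡ 2/1. 1⁻¹ ≡ 1 (mod 17), so λ ≡ 2·1 ≡ 2.
  x = λ² - 16 - 16 = 4 - 32 ≡ 6; y = λ·(16 - 6) - 9 ≡ 11. → (6, 11)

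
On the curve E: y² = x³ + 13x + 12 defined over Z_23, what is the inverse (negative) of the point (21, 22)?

-(21, 22) = (21, -22 mod 23) = (21, 1).

(21, 1)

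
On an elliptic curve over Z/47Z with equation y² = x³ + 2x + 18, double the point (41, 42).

(39, 30)

tangent at (41, 42): λ = (3·41² + 2)/(2·42) ≡ 16/37. 37⁻¹ ≡ 14 (mod 47) since 37·14 = 518 ≡ 1, so λ ≡ 16·14 ≡ 36.
  x = λ² - 41 - 41 = 1296 - 82 ≡ 39; y = λ·(41 - 39) - 42 ≡ 30. → (39, 30)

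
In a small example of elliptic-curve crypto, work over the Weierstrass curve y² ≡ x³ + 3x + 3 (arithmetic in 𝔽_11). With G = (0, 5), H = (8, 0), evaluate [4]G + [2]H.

O

First 4G:
Repeated addition: build up to 4G.
2G: tangent at (0, 5): λ = (3·0² + 3)/(2·5) ≡ 3/10. 10⁻¹ ≡ 10 (mod 11), so λ ≡ 3·10 ≡ 8.
  x = λ² - 0 - 0 = 64 - 0 ≡ 9; y = λ·(0 - 9) - 5 ≡ 0. → (9, 0)
3G: (9, 0) + (0, 5). λ = (5 - 0)/(0 - 9) ≡ 5/2 mod 11. 2⁻¹ ≡ 6 (mod 11) since 2·6 = 12 ≡ 1, so λ ≡ 8.
  x = λ² - 9 - 0 = 64 - 9 ≡ 0; y = λ·(9 - 0) - 0 ≡ 6. → (0, 6)
4G: (0, 6) + (0, 5): same x and y₁ ≡ -y₂, so the sum is the point at infinity.
4G = the point at infinity.
Next 2H:
Repeated addition: build up to 2H.
2H: (8, 0) + (8, 0): same x and y₁ ≡ -y₂, so the sum is the point at infinity.
2H = the point at infinity.
Finally 4G + 2H:
the point at infinity + the point at infinity = the point at infinity (identity).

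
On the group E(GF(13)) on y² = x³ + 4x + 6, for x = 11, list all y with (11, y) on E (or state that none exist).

x³ + 4x + 6 = 1381 ≡ 3 (mod 13).
Square roots of 3 mod 13: 4 and 9 (since 4² = 16 ≡ 3).

4, 9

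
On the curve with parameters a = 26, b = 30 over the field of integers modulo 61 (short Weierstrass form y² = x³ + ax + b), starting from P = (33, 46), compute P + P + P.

Repeated addition: build up to 3P.
2P: tangent at (33, 46): λ = (3·33² + 26)/(2·46) ≡ 60/31. 31⁻¹ ≡ 2 (mod 61), so λ ≡ 60·2 ≡ 59.
  x = λ² - 33 - 33 = 3481 - 66 ≡ 60; y = λ·(33 - 60) - 46 ≡ 8. → (60, 8)
3P: (60, 8) + (33, 46). λ = (46 - 8)/(33 - 60) ≡ 38/34 mod 61. 34⁻¹ ≡ 9 (mod 61) since 34·9 = 306 ≡ 1, so λ ≡ 37.
  x = λ² - 60 - 33 = 1369 - 93 ≡ 56; y = λ·(60 - 56) - 8 ≡ 18. → (56, 18)

(56, 18)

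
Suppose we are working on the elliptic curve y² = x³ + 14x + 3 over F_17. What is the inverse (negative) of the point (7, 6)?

-(7, 6) = (7, -6 mod 17) = (7, 11).

(7, 11)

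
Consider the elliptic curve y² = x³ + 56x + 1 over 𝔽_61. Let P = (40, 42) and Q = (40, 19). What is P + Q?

The two points share x = 40 and their y-coordinates satisfy 42 + 19 ≡ 0 (mod 61), so they are inverses. Their sum is the point at infinity.

O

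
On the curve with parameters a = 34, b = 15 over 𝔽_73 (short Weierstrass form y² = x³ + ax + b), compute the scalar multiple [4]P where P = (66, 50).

Double-and-add on 4 = (100)₂. Start with P = (66, 50) for the leading 1-bit.
double: tangent at (66, 50): λ = (3·66² + 34)/(2·50) ≡ 35/27. 27⁻¹ ≡ 46 (mod 73) since 27·46 = 1242 ≡ 1, so λ ≡ 35·46 ≡ 4.
  x = λ² - 66 - 66 = 16 - 132 ≡ 30; y = λ·(66 - 30) - 50 ≡ 21. → (30, 21)
double: tangent at (30, 21): λ = (3·30² + 34)/(2·21) ≡ 33/42. 42⁻¹ ≡ 40 (mod 73), so λ ≡ 33·40 ≡ 6.
  x = λ² - 30 - 30 = 36 - 60 ≡ 49; y = λ·(30 - 49) - 21 ≡ 11. → (49, 11)

(49, 11)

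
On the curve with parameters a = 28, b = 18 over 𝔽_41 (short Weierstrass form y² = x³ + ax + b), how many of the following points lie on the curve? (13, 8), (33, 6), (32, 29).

1

(13, 8): 8² ≡ 23, rhs ≡ 37 → off.
(33, 6): 6² ≡ 36, rhs ≡ 20 → off.
(32, 29): 29² ≡ 21, rhs ≡ 21 → on.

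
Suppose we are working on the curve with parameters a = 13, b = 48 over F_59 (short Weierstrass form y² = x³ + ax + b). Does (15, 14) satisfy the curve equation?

y² = 14² ≡ 19; x³ + 13x + 48 = 3618 ≡ 19 (mod 59). 19 = 19.

yes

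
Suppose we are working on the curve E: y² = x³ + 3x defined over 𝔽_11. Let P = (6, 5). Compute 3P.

Repeated addition: build up to 3P.
2P: tangent at (6, 5): λ = (3·6² + 3)/(2·5) ≡ 1/10. 10⁻¹ ≡ 10 (mod 11), so λ ≡ 1·10 ≡ 10.
  x = λ² - 6 - 6 = 100 - 12 ≡ 0; y = λ·(6 - 0) - 5 ≡ 0. → (0, 0)
3P: (0, 0) + (6, 5). λ = (5 - 0)/(6 - 0) ≡ 5/6 mod 11. 6⁻¹ ≡ 2 (mod 11), so λ ≡ 10.
  x = λ² - 0 - 6 = 100 - 6 ≡ 6; y = λ·(0 - 6) - 0 ≡ 6. → (6, 6)

(6, 6)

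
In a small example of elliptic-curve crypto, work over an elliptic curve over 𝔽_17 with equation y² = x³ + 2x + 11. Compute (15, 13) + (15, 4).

O

The two points share x = 15 and their y-coordinates satisfy 13 + 4 ≡ 0 (mod 17), so they are inverses. Their sum is ∞.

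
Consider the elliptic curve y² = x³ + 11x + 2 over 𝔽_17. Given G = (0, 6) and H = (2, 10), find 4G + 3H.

First 4G:
Double-and-add on 4 = (100)₂. Start with G = (0, 6) for the leading 1-bit.
double: tangent at (0, 6): λ = (3·0² + 11)/(2·6) ≡ 11/12. 12⁻¹ ≡ 10 (mod 17), so λ ≡ 11·10 ≡ 8.
  x = λ² - 0 - 0 = 64 - 0 ≡ 13; y = λ·(0 - 13) - 6 ≡ 9. → (13, 9)
double: tangent at (13, 9): λ = (3·13² + 11)/(2·9) ≡ 8/1. 1⁻¹ ≡ 1 (mod 17) since 1·1 = 1 ≡ 1, so λ ≡ 8·1 ≡ 8.
  x = λ² - 13 - 13 = 64 - 26 ≡ 4; y = λ·(13 - 4) - 9 ≡ 12. → (4, 12)
4G = (4, 12).
Next 3H:
Repeated addition: build up to 3H.
2H: tangent at (2, 10): λ = (3·2² + 11)/(2·10) ≡ 6/3. 3⁻¹ ≡ 6 (mod 17), so λ ≡ 6·6 ≡ 2.
  x = λ² - 2 - 2 = 4 - 4 ≡ 0; y = λ·(2 - 0) - 10 ≡ 11. → (0, 11)
3H: (0, 11) + (2, 10). λ = (10 - 11)/(2 - 0) ≡ 16/2 mod 17. 2⁻¹ ≡ 9 (mod 17) since 2·9 = 18 ≡ 1, so λ ≡ 8.
  x = λ² - 0 - 2 = 64 - 2 ≡ 11; y = λ·(0 - 11) - 11 ≡ 3. → (11, 3)
3H = (11, 3).
Finally 4G + 3H:
(4, 12) + (11, 3). λ = (3 - 12)/(11 - 4) ≡ 8/7 mod 17. 7⁻¹ ≡ 5 (mod 17) since 7·5 = 35 ≡ 1, so λ ≡ 6.
  x = λ² - 4 - 11 = 36 - 15 ≡ 4; y = λ·(4 - 4) - 12 ≡ 5. → (4, 5)

(4, 5)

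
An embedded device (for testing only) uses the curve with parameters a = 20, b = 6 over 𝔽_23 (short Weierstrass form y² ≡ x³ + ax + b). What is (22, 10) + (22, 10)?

tangent at (22, 10): λ = (3·22² + 20)/(2·10) ≡ 0/20. 20⁻¹ ≡ 15 (mod 23), so λ ≡ 0·15 ≡ 0.
  x = λ² - 22 - 22 = 0 - 44 ≡ 2; y = λ·(22 - 2) - 10 ≡ 13. → (2, 13)

(2, 13)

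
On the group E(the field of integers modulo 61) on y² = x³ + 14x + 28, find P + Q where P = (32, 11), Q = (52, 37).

(32, 11) + (52, 37). λ = (37 - 11)/(52 - 32) ≡ 26/20 mod 61. 20⁻¹ ≡ 58 (mod 61) since 20·58 = 1160 ≡ 1, so λ ≡ 44.
  x = λ² - 32 - 52 = 1936 - 84 ≡ 22; y = λ·(32 - 22) - 11 ≡ 2. → (22, 2)

(22, 2)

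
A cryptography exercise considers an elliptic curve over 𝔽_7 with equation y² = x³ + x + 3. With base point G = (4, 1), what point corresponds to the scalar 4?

(6, 1)

Repeated addition: build up to 4G.
2G: tangent at (4, 1): λ = (3·4² + 1)/(2·1) ≡ 0/2. 2⁻¹ ≡ 4 (mod 7), so λ ≡ 0·4 ≡ 0.
  x = λ² - 4 - 4 = 0 - 8 ≡ 6; y = λ·(4 - 6) - 1 ≡ 6. → (6, 6)
3G: (6, 6) + (4, 1). λ = (1 - 6)/(4 - 6) ≡ 2/5 mod 7. 5⁻¹ ≡ 3 (mod 7) since 5·3 = 15 ≡ 1, so λ ≡ 6.
  x = λ² - 6 - 4 = 36 - 10 ≡ 5; y = λ·(6 - 5) - 6 ≡ 0. → (5, 0)
4G: (5, 0) + (4, 1). λ = (1 - 0)/(4 - 5) ≡ 1/6 mod 7. 6⁻¹ ≡ 6 (mod 7), so λ ≡ 6.
  x = λ² - 5 - 4 = 36 - 9 ≡ 6; y = λ·(5 - 6) - 0 ≡ 1. → (6, 1)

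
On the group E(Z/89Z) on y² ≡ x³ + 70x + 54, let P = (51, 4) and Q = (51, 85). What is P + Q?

The two points share x = 51 and their y-coordinates satisfy 4 + 85 ≡ 0 (mod 89), so they are inverses. Their sum is the point at infinity.

O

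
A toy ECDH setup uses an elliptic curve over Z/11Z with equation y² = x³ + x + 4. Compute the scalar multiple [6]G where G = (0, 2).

Double-and-add on 6 = (110)₂. Start with G = (0, 2) for the leading 1-bit.
double: tangent at (0, 2): λ = (3·0² + 1)/(2·2) ≡ 1/4. 4⁻¹ ≡ 3 (mod 11), so λ ≡ 1·3 ≡ 3.
  x = λ² - 0 - 0 = 9 - 0 ≡ 9; y = λ·(0 - 9) - 2 ≡ 4. → (9, 4)
add G: (9, 4) + (0, 2). λ = (2 - 4)/(0 - 9) ≡ 9/2 mod 11. 2⁻¹ ≡ 6 (mod 11), so λ ≡ 10.
  x = λ² - 9 - 0 = 100 - 9 ≡ 3; y = λ·(9 - 3) - 4 ≡ 1. → (3, 1)
double: tangent at (3, 1): λ = (3·3² + 1)/(2·1) ≡ 6/2. 2⁻¹ ≡ 6 (mod 11), so λ ≡ 6·6 ≡ 3.
  x = λ² - 3 - 3 = 9 - 6 ≡ 3; y = λ·(3 - 3) - 1 ≡ 10. → (3, 10)

(3, 10)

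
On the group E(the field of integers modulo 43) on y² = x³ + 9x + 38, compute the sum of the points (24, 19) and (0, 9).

(24, 19) + (0, 9). λ = (9 - 19)/(0 - 24) ≡ 33/19 mod 43. 19⁻¹ ≡ 34 (mod 43) since 19·34 = 646 ≡ 1, so λ ≡ 4.
  x = λ² - 24 - 0 = 16 - 24 ≡ 35; y = λ·(24 - 35) - 19 ≡ 23. → (35, 23)

(35, 23)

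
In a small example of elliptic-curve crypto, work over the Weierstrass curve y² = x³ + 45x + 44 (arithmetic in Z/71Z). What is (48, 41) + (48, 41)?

tangent at (48, 41): λ = (3·48² + 45)/(2·41) ≡ 70/11. 11⁻¹ ≡ 13 (mod 71), so λ ≡ 70·13 ≡ 58.
  x = λ² - 48 - 48 = 3364 - 96 ≡ 2; y = λ·(48 - 2) - 41 ≡ 0. → (2, 0)

(2, 0)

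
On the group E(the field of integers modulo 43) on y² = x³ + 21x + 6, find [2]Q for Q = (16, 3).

tangent at (16, 3): λ = (3·16² + 21)/(2·3) ≡ 15/6. 6⁻¹ ≡ 36 (mod 43), so λ ≡ 15·36 ≡ 24.
  x = λ² - 16 - 16 = 576 - 32 ≡ 28; y = λ·(16 - 28) - 3 ≡ 10. → (28, 10)

(28, 10)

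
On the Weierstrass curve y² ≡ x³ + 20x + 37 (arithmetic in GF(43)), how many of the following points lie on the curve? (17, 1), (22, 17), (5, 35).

2

(17, 1): 1² ≡ 1, rhs ≡ 1 → on.
(22, 17): 17² ≡ 31, rhs ≡ 31 → on.
(5, 35): 35² ≡ 21, rhs ≡ 4 → off.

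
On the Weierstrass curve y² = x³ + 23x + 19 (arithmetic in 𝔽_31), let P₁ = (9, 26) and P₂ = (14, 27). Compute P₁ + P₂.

(13, 29)

(9, 26) + (14, 27). λ = (27 - 26)/(14 - 9) ≡ 1/5 mod 31. 5⁻¹ ≡ 25 (mod 31) since 5·25 = 125 ≡ 1, so λ ≡ 25.
  x = λ² - 9 - 14 = 625 - 23 ≡ 13; y = λ·(9 - 13) - 26 ≡ 29. → (13, 29)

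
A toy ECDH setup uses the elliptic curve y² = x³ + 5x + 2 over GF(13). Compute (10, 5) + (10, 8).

The two points share x = 10 and their y-coordinates satisfy 5 + 8 ≡ 0 (mod 13), so they are inverses. Their sum is O.

O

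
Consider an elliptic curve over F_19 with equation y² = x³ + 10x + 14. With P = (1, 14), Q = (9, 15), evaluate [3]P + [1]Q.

(1, 14)

First 3P:
Repeated addition: build up to 3P.
2P: tangent at (1, 14): λ = (3·1² + 10)/(2·14) ≡ 13/9. 9⁻¹ ≡ 17 (mod 19), so λ ≡ 13·17 ≡ 12.
  x = λ² - 1 - 1 = 144 - 2 ≡ 9; y = λ·(1 - 9) - 14 ≡ 4. → (9, 4)
3P: (9, 4) + (1, 14). λ = (14 - 4)/(1 - 9) ≡ 10/11 mod 19. 11⁻¹ ≡ 7 (mod 19) since 11·7 = 77 ≡ 1, so λ ≡ 13.
  x = λ² - 9 - 1 = 169 - 10 ≡ 7; y = λ·(9 - 7) - 4 ≡ 3. → (7, 3)
3P = (7, 3).
Finally 3P + Q:
(7, 3) + (9, 15). λ = (15 - 3)/(9 - 7) ≡ 12/2 mod 19. 2⁻¹ ≡ 10 (mod 19) since 2·10 = 20 ≡ 1, so λ ≡ 6.
  x = λ² - 7 - 9 = 36 - 16 ≡ 1; y = λ·(7 - 1) - 3 ≡ 14. → (1, 14)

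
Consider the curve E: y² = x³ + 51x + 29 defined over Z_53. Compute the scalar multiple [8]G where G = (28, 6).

Repeated addition: build up to 8G.
2G: tangent at (28, 6): λ = (3·28² + 51)/(2·6) ≡ 18/12. 12⁻¹ ≡ 31 (mod 53), so λ ≡ 18·31 ≡ 28.
  x = λ² - 28 - 28 = 784 - 56 ≡ 39; y = λ·(28 - 39) - 6 ≡ 4. → (39, 4)
3G: (39, 4) + (28, 6). λ = (6 - 4)/(28 - 39) ≡ 2/42 mod 53. 42⁻¹ ≡ 24 (mod 53), so λ ≡ 48.
  x = λ² - 39 - 28 = 2304 - 67 ≡ 11; y = λ·(39 - 11) - 4 ≡ 15. → (11, 15)
4G: (11, 15) + (28, 6). λ = (6 - 15)/(28 - 11) ≡ 44/17 mod 53. 17⁻¹ ≡ 25 (mod 53), so λ ≡ 40.
  x = λ² - 11 - 28 = 1600 - 39 ≡ 24; y = λ·(11 - 24) - 15 ≡ 48. → (24, 48)
5G: (24, 48) + (28, 6). λ = (6 - 48)/(28 - 24) ≡ 11/4 mod 53. 4⁻¹ ≡ 40 (mod 53), so λ ≡ 16.
  x = λ² - 24 - 28 = 256 - 52 ≡ 45; y = λ·(24 - 45) - 48 ≡ 40. → (45, 40)
6G: (45, 40) + (28, 6). λ = (6 - 40)/(28 - 45) ≡ 19/36 mod 53. 36⁻¹ ≡ 28 (mod 53), so λ ≡ 2.
  x = λ² - 45 - 28 = 4 - 73 ≡ 37; y = λ·(45 - 37) - 40 ≡ 29. → (37, 29)
7G: (37, 29) + (28, 6). λ = (6 - 29)/(28 - 37) ≡ 30/44 mod 53. 44⁻¹ ≡ 47 (mod 53), so λ ≡ 32.
  x = λ² - 37 - 28 = 1024 - 65 ≡ 5; y = λ·(37 - 5) - 29 ≡ 41. → (5, 41)
8G: (5, 41) + (28, 6). λ = (6 - 41)/(28 - 5) ≡ 18/23 mod 53. 23⁻¹ ≡ 30 (mod 53) since 23·30 = 690 ≡ 1, so λ ≡ 10.
  x = λ² - 5 - 28 = 100 - 33 ≡ 14; y = λ·(5 - 14) - 41 ≡ 28. → (14, 28)

(14, 28)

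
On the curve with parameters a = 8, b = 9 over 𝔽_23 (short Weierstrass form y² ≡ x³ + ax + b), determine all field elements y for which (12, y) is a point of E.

4, 19

x³ + 8x + 9 = 1833 ≡ 16 (mod 23).
Square roots of 16 mod 23: 4 and 19 (since 4² = 16 ≡ 16).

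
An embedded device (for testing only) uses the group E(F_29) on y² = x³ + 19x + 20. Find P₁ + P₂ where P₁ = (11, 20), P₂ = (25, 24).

(11, 20) + (25, 24). λ = (24 - 20)/(25 - 11) ≡ 4/14 mod 29. 14⁻¹ ≡ 27 (mod 29) since 14·27 = 378 ≡ 1, so λ ≡ 21.
  x = λ² - 11 - 25 = 441 - 36 ≡ 28; y = λ·(11 - 28) - 20 ≡ 0. → (28, 0)

(28, 0)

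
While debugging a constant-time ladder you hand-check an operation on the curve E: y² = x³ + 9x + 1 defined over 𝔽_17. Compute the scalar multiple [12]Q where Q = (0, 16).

Repeated addition: build up to 12Q.
2Q: tangent at (0, 16): λ = (3·0² + 9)/(2·16) ≡ 9/15. 15⁻¹ ≡ 8 (mod 17), so λ ≡ 9·8 ≡ 4.
  x = λ² - 0 - 0 = 16 - 0 ≡ 16; y = λ·(0 - 16) - 16 ≡ 5. → (16, 5)
3Q: (16, 5) + (0, 16). λ = (16 - 5)/(0 - 16) ≡ 11/1 mod 17. 1⁻¹ ≡ 1 (mod 17), so λ ≡ 11.
  x = λ² - 16 - 0 = 121 - 16 ≡ 3; y = λ·(16 - 3) - 5 ≡ 2. → (3, 2)
4Q: (3, 2) + (0, 16). λ = (16 - 2)/(0 - 3) ≡ 14/14 mod 17. 14⁻¹ ≡ 11 (mod 17) since 14·11 = 154 ≡ 1, so λ ≡ 1.
  x = λ² - 3 - 0 = 1 - 3 ≡ 15; y = λ·(3 - 15) - 2 ≡ 3. → (15, 3)
5Q: (15, 3) + (0, 16). λ = (16 - 3)/(0 - 15) ≡ 13/2 mod 17. 2⁻¹ ≡ 9 (mod 17), so λ ≡ 15.
  x = λ² - 15 - 0 = 225 - 15 ≡ 6; y = λ·(15 - 6) - 3 ≡ 13. → (6, 13)
6Q: (6, 13) + (0, 16). λ = (16 - 13)/(0 - 6) ≡ 3/11 mod 17. 11⁻¹ ≡ 14 (mod 17), so λ ≡ 8.
  x = λ² - 6 - 0 = 64 - 6 ≡ 7; y = λ·(6 - 7) - 13 ≡ 13. → (7, 13)
7Q: (7, 13) + (0, 16). λ = (16 - 13)/(0 - 7) ≡ 3/10 mod 17. 10⁻¹ ≡ 12 (mod 17), so λ ≡ 2.
  x = λ² - 7 - 0 = 4 - 7 ≡ 14; y = λ·(7 - 14) - 13 ≡ 7. → (14, 7)
8Q: (14, 7) + (0, 16). λ = (16 - 7)/(0 - 14) ≡ 9/3 mod 17. 3⁻¹ ≡ 6 (mod 17), so λ ≡ 3.
  x = λ² - 14 - 0 = 9 - 14 ≡ 12; y = λ·(14 - 12) - 7 ≡ 16. → (12, 16)
9Q: (12, 16) + (0, 16). λ = (16 - 16)/(0 - 12) ≡ 0/5 mod 17. 5⁻¹ ≡ 7 (mod 17) since 5·7 = 35 ≡ 1, so λ ≡ 0.
  x = λ² - 12 - 0 = 0 - 12 ≡ 5; y = λ·(12 - 5) - 16 ≡ 1. → (5, 1)
10Q: (5, 1) + (0, 16). λ = (16 - 1)/(0 - 5) ≡ 15/12 mod 17. 12⁻¹ ≡ 10 (mod 17), so λ ≡ 14.
  x = λ² - 5 - 0 = 196 - 5 ≡ 4; y = λ·(5 - 4) - 1 ≡ 13. → (4, 13)
11Q: (4, 13) + (0, 16). λ = (16 - 13)/(0 - 4) ≡ 3/13 mod 17. 13⁻¹ ≡ 4 (mod 17), so λ ≡ 12.
  x = λ² - 4 - 0 = 144 - 4 ≡ 4; y = λ·(4 - 4) - 13 ≡ 4. → (4, 4)
12Q: (4, 4) + (0, 16). λ = (16 - 4)/(0 - 4) ≡ 12/13 mod 17. 13⁻¹ ≡ 4 (mod 17) since 13·4 = 52 ≡ 1, so λ ≡ 14.
  x = λ² - 4 - 0 = 196 - 4 ≡ 5; y = λ·(4 - 5) - 4 ≡ 16. → (5, 16)

(5, 16)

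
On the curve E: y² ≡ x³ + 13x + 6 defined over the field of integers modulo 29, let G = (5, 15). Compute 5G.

(1, 7)

Repeated addition: build up to 5G.
2G: tangent at (5, 15): λ = (3·5² + 13)/(2·15) ≡ 1/1. 1⁻¹ ≡ 1 (mod 29), so λ ≡ 1·1 ≡ 1.
  x = λ² - 5 - 5 = 1 - 10 ≡ 20; y = λ·(5 - 20) - 15 ≡ 28. → (20, 28)
3G: (20, 28) + (5, 15). λ = (15 - 28)/(5 - 20) ≡ 16/14 mod 29. 14⁻¹ ≡ 27 (mod 29), so λ ≡ 26.
  x = λ² - 20 - 5 = 676 - 25 ≡ 13; y = λ·(20 - 13) - 28 ≡ 9. → (13, 9)
4G: (13, 9) + (5, 15). λ = (15 - 9)/(5 - 13) ≡ 6/21 mod 29. 21⁻¹ ≡ 18 (mod 29), so λ ≡ 21.
  x = λ² - 13 - 5 = 441 - 18 ≡ 17; y = λ·(13 - 17) - 9 ≡ 23. → (17, 23)
5G: (17, 23) + (5, 15). λ = (15 - 23)/(5 - 17) ≡ 21/17 mod 29. 17⁻¹ ≡ 12 (mod 29) since 17·12 = 204 ≡ 1, so λ ≡ 20.
  x = λ² - 17 - 5 = 400 - 22 ≡ 1; y = λ·(17 - 1) - 23 ≡ 7. → (1, 7)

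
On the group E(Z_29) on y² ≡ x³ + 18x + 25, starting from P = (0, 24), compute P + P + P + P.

Double-and-add on 4 = (100)₂. Start with P = (0, 24) for the leading 1-bit.
double: tangent at (0, 24): λ = (3·0² + 18)/(2·24) ≡ 18/19. 19⁻¹ ≡ 26 (mod 29) since 19·26 = 494 ≡ 1, so λ ≡ 18·26 ≡ 4.
  x = λ² - 0 - 0 = 16 - 0 ≡ 16; y = λ·(0 - 16) - 24 ≡ 28. → (16, 28)
double: tangent at (16, 28): λ = (3·16² + 18)/(2·28) ≡ 3/27. 27⁻¹ ≡ 14 (mod 29) since 27·14 = 378 ≡ 1, so λ ≡ 3·14 ≡ 13.
  x = λ² - 16 - 16 = 169 - 32 ≡ 21; y = λ·(16 - 21) - 28 ≡ 23. → (21, 23)

(21, 23)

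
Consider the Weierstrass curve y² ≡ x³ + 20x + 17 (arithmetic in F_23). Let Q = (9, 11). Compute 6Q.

Repeated addition: build up to 6Q.
2Q: tangent at (9, 11): λ = (3·9² + 20)/(2·11) ≡ 10/22. 22⁻¹ ≡ 22 (mod 23) since 22·22 = 484 ≡ 1, so λ ≡ 10·22 ≡ 13.
  x = λ² - 9 - 9 = 169 - 18 ≡ 13; y = λ·(9 - 13) - 11 ≡ 6. → (13, 6)
3Q: (13, 6) + (9, 11). λ = (11 - 6)/(9 - 13) ≡ 5/19 mod 23. 19⁻¹ ≡ 17 (mod 23) since 19·17 = 323 ≡ 1, so λ ≡ 16.
  x = λ² - 13 - 9 = 256 - 22 ≡ 4; y = λ·(13 - 4) - 6 ≡ 0. → (4, 0)
4Q: (4, 0) + (9, 11). λ = (11 - 0)/(9 - 4) ≡ 11/5 mod 23. 5⁻¹ ≡ 14 (mod 23) since 5·14 = 70 ≡ 1, so λ ≡ 16.
  x = λ² - 4 - 9 = 256 - 13 ≡ 13; y = λ·(4 - 13) - 0 ≡ 17. → (13, 17)
5Q: (13, 17) + (9, 11). λ = (11 - 17)/(9 - 13) ≡ 17/19 mod 23. 19⁻¹ ≡ 17 (mod 23), so λ ≡ 13.
  x = λ² - 13 - 9 = 169 - 22 ≡ 9; y = λ·(13 - 9) - 17 ≡ 12. → (9, 12)
6Q: (9, 12) + (9, 11): same x and y₁ ≡ -y₂, so the sum is ∞.

O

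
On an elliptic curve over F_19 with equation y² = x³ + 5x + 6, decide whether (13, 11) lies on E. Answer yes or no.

y² = 11² ≡ 7; x³ + 5x + 6 = 2268 ≡ 7 (mod 19). 7 = 7.

yes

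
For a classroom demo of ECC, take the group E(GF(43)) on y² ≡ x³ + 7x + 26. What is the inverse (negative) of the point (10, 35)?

-(10, 35) = (10, -35 mod 43) = (10, 8).

(10, 8)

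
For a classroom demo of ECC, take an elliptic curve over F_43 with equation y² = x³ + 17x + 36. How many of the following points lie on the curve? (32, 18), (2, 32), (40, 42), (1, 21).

(32, 18): 18² ≡ 23, rhs ≡ 23 → on.
(2, 32): 32² ≡ 35, rhs ≡ 35 → on.
(40, 42): 42² ≡ 1, rhs ≡ 1 → on.
(1, 21): 21² ≡ 11, rhs ≡ 11 → on.

4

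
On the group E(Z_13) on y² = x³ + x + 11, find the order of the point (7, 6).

12

2P: tangent at (7, 6): λ = (3·7² + 1)/(2·6) ≡ 5/12. 12⁻¹ ≡ 12 (mod 13), so λ ≡ 5·12 ≡ 8.
  x = λ² - 7 - 7 = 64 - 14 ≡ 11; y = λ·(7 - 11) - 6 ≡ 1. → (11, 1)
3P: (11, 1) + (7, 6). λ = (6 - 1)/(7 - 11) ≡ 5/9 mod 13. 9⁻¹ ≡ 3 (mod 13), so λ ≡ 2.
  x = λ² - 11 - 7 = 4 - 18 ≡ 12; y = λ·(11 - 12) - 1 ≡ 10. → (12, 10)
4P: (12, 10) + (7, 6). λ = (6 - 10)/(7 - 12) ≡ 9/8 mod 13. 8⁻¹ ≡ 5 (mod 13), so λ ≡ 6.
  x = λ² - 12 - 7 = 36 - 19 ≡ 4; y = λ·(12 - 4) - 10 ≡ 12. → (4, 12)
5P: (4, 12) + (7, 6). λ = (6 - 12)/(7 - 4) ≡ 7/3 mod 13. 3⁻¹ ≡ 9 (mod 13), so λ ≡ 11.
  x = λ² - 4 - 7 = 121 - 11 ≡ 6; y = λ·(4 - 6) - 12 ≡ 5. → (6, 5)
6P: (6, 5) + (7, 6). λ = (6 - 5)/(7 - 6) ≡ 1/1 mod 13. 1⁻¹ ≡ 1 (mod 13), so λ ≡ 1.
  x = λ² - 6 - 7 = 1 - 13 ≡ 1; y = λ·(6 - 1) - 5 ≡ 0. → (1, 0)
7P: (1, 0) + (7, 6). λ = (6 - 0)/(7 - 1) ≡ 6/6 mod 13. 6⁻¹ ≡ 11 (mod 13) since 6·11 = 66 ≡ 1, so λ ≡ 1.
  x = λ² - 1 - 7 = 1 - 8 ≡ 6; y = λ·(1 - 6) - 0 ≡ 8. → (6, 8)
8P: (6, 8) + (7, 6). λ = (6 - 8)/(7 - 6) ≡ 11/1 mod 13. 1⁻¹ ≡ 1 (mod 13) since 1·1 = 1 ≡ 1, so λ ≡ 11.
  x = λ² - 6 - 7 = 121 - 13 ≡ 4; y = λ·(6 - 4) - 8 ≡ 1. → (4, 1)
9P: (4, 1) + (7, 6). λ = (6 - 1)/(7 - 4) ≡ 5/3 mod 13. 3⁻¹ ≡ 9 (mod 13) since 3·9 = 27 ≡ 1, so λ ≡ 6.
  x = λ² - 4 - 7 = 36 - 11 ≡ 12; y = λ·(4 - 12) - 1 ≡ 3. → (12, 3)
10P: (12, 3) + (7, 6). λ = (6 - 3)/(7 - 12) ≡ 3/8 mod 13. 8⁻¹ ≡ 5 (mod 13) since 8·5 = 40 ≡ 1, so λ ≡ 2.
  x = λ² - 12 - 7 = 4 - 19 ≡ 11; y = λ·(12 - 11) - 3 ≡ 12. → (11, 12)
11P: (11, 12) + (7, 6). λ = (6 - 12)/(7 - 11) ≡ 7/9 mod 13. 9⁻¹ ≡ 3 (mod 13), so λ ≡ 8.
  x = λ² - 11 - 7 = 64 - 18 ≡ 7; y = λ·(11 - 7) - 12 ≡ 7. → (7, 7)
12P: (7, 7) + (7, 6): same x and y₁ ≡ -y₂, so the sum is ∞.
12P = ∞, so the order is 12.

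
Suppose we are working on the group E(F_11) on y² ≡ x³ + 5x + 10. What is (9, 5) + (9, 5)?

(7, 5)

tangent at (9, 5): λ = (3·9² + 5)/(2·5) ≡ 6/10. 10⁻¹ ≡ 10 (mod 11), so λ ≡ 6·10 ≡ 5.
  x = λ² - 9 - 9 = 25 - 18 ≡ 7; y = λ·(9 - 7) - 5 ≡ 5. → (7, 5)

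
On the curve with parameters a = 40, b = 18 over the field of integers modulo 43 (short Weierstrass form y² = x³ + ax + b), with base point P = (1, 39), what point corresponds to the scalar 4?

(14, 21)

Double-and-add on 4 = (100)₂. Start with P = (1, 39) for the leading 1-bit.
double: tangent at (1, 39): λ = (3·1² + 40)/(2·39) ≡ 0/35. 35⁻¹ ≡ 16 (mod 43), so λ ≡ 0·16 ≡ 0.
  x = λ² - 1 - 1 = 0 - 2 ≡ 41; y = λ·(1 - 41) - 39 ≡ 4. → (41, 4)
double: tangent at (41, 4): λ = (3·41² + 40)/(2·4) ≡ 9/8. 8⁻¹ ≡ 27 (mod 43) since 8·27 = 216 ≡ 1, so λ ≡ 9·27 ≡ 28.
  x = λ² - 41 - 41 = 784 - 82 ≡ 14; y = λ·(41 - 14) - 4 ≡ 21. → (14, 21)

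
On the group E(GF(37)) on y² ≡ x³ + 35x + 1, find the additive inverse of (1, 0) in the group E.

-(1, 0) = (1, -0 mod 37) = (1, 0).

(1, 0)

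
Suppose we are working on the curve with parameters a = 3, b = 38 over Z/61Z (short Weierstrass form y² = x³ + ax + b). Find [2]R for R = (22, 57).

tangent at (22, 57): λ = (3·22² + 3)/(2·57) ≡ 52/53. 53⁻¹ ≡ 38 (mod 61), so λ ≡ 52·38 ≡ 24.
  x = λ² - 22 - 22 = 576 - 44 ≡ 44; y = λ·(22 - 44) - 57 ≡ 25. → (44, 25)

(44, 25)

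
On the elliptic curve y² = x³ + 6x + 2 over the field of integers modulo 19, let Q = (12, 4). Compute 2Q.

tangent at (12, 4): λ = (3·12² + 6)/(2·4) ≡ 1/8. 8⁻¹ ≡ 12 (mod 19), so λ ≡ 1·12 ≡ 12.
  x = λ² - 12 - 12 = 144 - 24 ≡ 6; y = λ·(12 - 6) - 4 ≡ 11. → (6, 11)

(6, 11)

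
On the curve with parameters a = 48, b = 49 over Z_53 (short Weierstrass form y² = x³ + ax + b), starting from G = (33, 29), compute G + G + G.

(52, 0)

Repeated addition: build up to 3G.
2G: tangent at (33, 29): λ = (3·33² + 48)/(2·29) ≡ 29/5. 5⁻¹ ≡ 32 (mod 53), so λ ≡ 29·32 ≡ 27.
  x = λ² - 33 - 33 = 729 - 66 ≡ 27; y = λ·(33 - 27) - 29 ≡ 27. → (27, 27)
3G: (27, 27) + (33, 29). λ = (29 - 27)/(33 - 27) ≡ 2/6 mod 53. 6⁻¹ ≡ 9 (mod 53) since 6·9 = 54 ≡ 1, so λ ≡ 18.
  x = λ² - 27 - 33 = 324 - 60 ≡ 52; y = λ·(27 - 52) - 27 ≡ 0. → (52, 0)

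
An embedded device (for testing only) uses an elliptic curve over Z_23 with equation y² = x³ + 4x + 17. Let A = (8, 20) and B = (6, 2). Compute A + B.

(8, 20) + (6, 2). λ = (2 - 20)/(6 - 8) ≡ 5/21 mod 23. 21⁻¹ ≡ 11 (mod 23) since 21·11 = 231 ≡ 1, so λ ≡ 9.
  x = λ² - 8 - 6 = 81 - 14 ≡ 21; y = λ·(8 - 21) - 20 ≡ 1. → (21, 1)

(21, 1)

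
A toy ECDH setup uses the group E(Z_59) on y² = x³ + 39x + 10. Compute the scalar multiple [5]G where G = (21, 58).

Double-and-add on 5 = (101)₂. Start with G = (21, 58) for the leading 1-bit.
double: tangent at (21, 58): λ = (3·21² + 39)/(2·58) ≡ 5/57. 57⁻¹ ≡ 29 (mod 59), so λ ≡ 5·29 ≡ 27.
  x = λ² - 21 - 21 = 729 - 42 ≡ 38; y = λ·(21 - 38) - 58 ≡ 14. → (38, 14)
double: tangent at (38, 14): λ = (3·38² + 39)/(2·14) ≡ 5/28. 28⁻¹ ≡ 19 (mod 59), so λ ≡ 5·19 ≡ 36.
  x = λ² - 38 - 38 = 1296 - 76 ≡ 40; y = λ·(38 - 40) - 14 ≡ 32. → (40, 32)
add G: (40, 32) + (21, 58). λ = (58 - 32)/(21 - 40) ≡ 26/40 mod 59. 40⁻¹ ≡ 31 (mod 59) since 40·31 = 1240 ≡ 1, so λ ≡ 39.
  x = λ² - 40 - 21 = 1521 - 61 ≡ 44; y = λ·(40 - 44) - 32 ≡ 48. → (44, 48)

(44, 48)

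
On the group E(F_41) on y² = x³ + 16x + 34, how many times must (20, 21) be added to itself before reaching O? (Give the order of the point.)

2P: tangent at (20, 21): λ = (3·20² + 16)/(2·21) ≡ 27/1. 1⁻¹ ≡ 1 (mod 41) since 1·1 = 1 ≡ 1, so λ ≡ 27·1 ≡ 27.
  x = λ² - 20 - 20 = 729 - 40 ≡ 33; y = λ·(20 - 33) - 21 ≡ 38. → (33, 38)
3P: (33, 38) + (20, 21). λ = (21 - 38)/(20 - 33) ≡ 24/28 mod 41. 28⁻¹ ≡ 22 (mod 41), so λ ≡ 36.
  x = λ² - 33 - 20 = 1296 - 53 ≡ 13; y = λ·(33 - 13) - 38 ≡ 26. → (13, 26)
4P: (13, 26) + (20, 21). λ = (21 - 26)/(20 - 13) ≡ 36/7 mod 41. 7⁻¹ ≡ 6 (mod 41), so λ ≡ 11.
  x = λ² - 13 - 20 = 121 - 33 ≡ 6; y = λ·(13 - 6) - 26 ≡ 10. → (6, 10)
5P: (6, 10) + (20, 21). λ = (21 - 10)/(20 - 6) ≡ 11/14 mod 41. 14⁻¹ ≡ 3 (mod 41) since 14·3 = 42 ≡ 1, so λ ≡ 33.
  x = λ² - 6 - 20 = 1089 - 26 ≡ 38; y = λ·(6 - 38) - 10 ≡ 0. → (38, 0)
6P: (38, 0) + (20, 21). λ = (21 - 0)/(20 - 38) ≡ 21/23 mod 41. 23⁻¹ ≡ 25 (mod 41), so λ ≡ 33.
  x = λ² - 38 - 20 = 1089 - 58 ≡ 6; y = λ·(38 - 6) - 0 ≡ 31. → (6, 31)
7P: (6, 31) + (20, 21). λ = (21 - 31)/(20 - 6) ≡ 31/14 mod 41. 14⁻¹ ≡ 3 (mod 41), so λ ≡ 11.
  x = λ² - 6 - 20 = 121 - 26 ≡ 13; y = λ·(6 - 13) - 31 ≡ 15. → (13, 15)
8P: (13, 15) + (20, 21). λ = (21 - 15)/(20 - 13) ≡ 6/7 mod 41. 7⁻¹ ≡ 6 (mod 41), so λ ≡ 36.
  x = λ² - 13 - 20 = 1296 - 33 ≡ 33; y = λ·(13 - 33) - 15 ≡ 3. → (33, 3)
9P: (33, 3) + (20, 21). λ = (21 - 3)/(20 - 33) ≡ 18/28 mod 41. 28⁻¹ ≡ 22 (mod 41) since 28·22 = 616 ≡ 1, so λ ≡ 27.
  x = λ² - 33 - 20 = 729 - 53 ≡ 20; y = λ·(33 - 20) - 3 ≡ 20. → (20, 20)
10P: (20, 20) + (20, 21): same x and y₁ ≡ -y₂, so the sum is O.
10P = O, so the order is 10.

10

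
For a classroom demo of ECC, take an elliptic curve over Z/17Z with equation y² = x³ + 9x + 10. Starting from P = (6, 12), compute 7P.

Repeated addition: build up to 7P.
2P: tangent at (6, 12): λ = (3·6² + 9)/(2·12) ≡ 15/7. 7⁻¹ ≡ 5 (mod 17) since 7·5 = 35 ≡ 1, so λ ≡ 15·5 ≡ 7.
  x = λ² - 6 - 6 = 49 - 12 ≡ 3; y = λ·(6 - 3) - 12 ≡ 9. → (3, 9)
3P: (3, 9) + (6, 12). λ = (12 - 9)/(6 - 3) ≡ 3/3 mod 17. 3⁻¹ ≡ 6 (mod 17), so λ ≡ 1.
  x = λ² - 3 - 6 = 1 - 9 ≡ 9; y = λ·(3 - 9) - 9 ≡ 2. → (9, 2)
4P: (9, 2) + (6, 12). λ = (12 - 2)/(6 - 9) ≡ 10/14 mod 17. 14⁻¹ ≡ 11 (mod 17) since 14·11 = 154 ≡ 1, so λ ≡ 8.
  x = λ² - 9 - 6 = 64 - 15 ≡ 15; y = λ·(9 - 15) - 2 ≡ 1. → (15, 1)
5P: (15, 1) + (6, 12). λ = (12 - 1)/(6 - 15) ≡ 11/8 mod 17. 8⁻¹ ≡ 15 (mod 17), so λ ≡ 12.
  x = λ² - 15 - 6 = 144 - 21 ≡ 4; y = λ·(15 - 4) - 1 ≡ 12. → (4, 12)
6P: (4, 12) + (6, 12). λ = (12 - 12)/(6 - 4) ≡ 0/2 mod 17. 2⁻¹ ≡ 9 (mod 17), so λ ≡ 0.
  x = λ² - 4 - 6 = 0 - 10 ≡ 7; y = λ·(4 - 7) - 12 ≡ 5. → (7, 5)
7P: (7, 5) + (6, 12). λ = (12 - 5)/(6 - 7) ≡ 7/16 mod 17. 16⁻¹ ≡ 16 (mod 17) since 16·16 = 256 ≡ 1, so λ ≡ 10.
  x = λ² - 7 - 6 = 100 - 13 ≡ 2; y = λ·(7 - 2) - 5 ≡ 11. → (2, 11)

(2, 11)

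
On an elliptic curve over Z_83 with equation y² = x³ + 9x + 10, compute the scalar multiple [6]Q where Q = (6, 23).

Repeated addition: build up to 6Q.
2Q: tangent at (6, 23): λ = (3·6² + 9)/(2·23) ≡ 34/46. 46⁻¹ ≡ 74 (mod 83), so λ ≡ 34·74 ≡ 26.
  x = λ² - 6 - 6 = 676 - 12 ≡ 0; y = λ·(6 - 0) - 23 ≡ 50. → (0, 50)
3Q: (0, 50) + (6, 23). λ = (23 - 50)/(6 - 0) ≡ 56/6 mod 83. 6⁻¹ ≡ 14 (mod 83) since 6·14 = 84 ≡ 1, so λ ≡ 37.
  x = λ² - 0 - 6 = 1369 - 6 ≡ 35; y = λ·(0 - 35) - 50 ≡ 66. → (35, 66)
4Q: (35, 66) + (6, 23). λ = (23 - 66)/(6 - 35) ≡ 40/54 mod 83. 54⁻¹ ≡ 20 (mod 83) since 54·20 = 1080 ≡ 1, so λ ≡ 53.
  x = λ² - 35 - 6 = 2809 - 41 ≡ 29; y = λ·(35 - 29) - 66 ≡ 3. → (29, 3)
5Q: (29, 3) + (6, 23). λ = (23 - 3)/(6 - 29) ≡ 20/60 mod 83. 60⁻¹ ≡ 18 (mod 83), so λ ≡ 28.
  x = λ² - 29 - 6 = 784 - 35 ≡ 2; y = λ·(29 - 2) - 3 ≡ 6. → (2, 6)
6Q: (2, 6) + (6, 23). λ = (23 - 6)/(6 - 2) ≡ 17/4 mod 83. 4⁻¹ ≡ 21 (mod 83), so λ ≡ 25.
  x = λ² - 2 - 6 = 625 - 8 ≡ 36; y = λ·(2 - 36) - 6 ≡ 57. → (36, 57)

(36, 57)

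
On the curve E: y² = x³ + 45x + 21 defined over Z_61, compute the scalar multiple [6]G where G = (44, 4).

Repeated addition: build up to 6G.
2G: tangent at (44, 4): λ = (3·44² + 45)/(2·4) ≡ 58/8. 8⁻¹ ≡ 23 (mod 61) since 8·23 = 184 ≡ 1, so λ ≡ 58·23 ≡ 53.
  x = λ² - 44 - 44 = 2809 - 88 ≡ 37; y = λ·(44 - 37) - 4 ≡ 1. → (37, 1)
3G: (37, 1) + (44, 4). λ = (4 - 1)/(44 - 37) ≡ 3/7 mod 61. 7⁻¹ ≡ 35 (mod 61), so λ ≡ 44.
  x = λ² - 37 - 44 = 1936 - 81 ≡ 25; y = λ·(37 - 25) - 1 ≡ 39. → (25, 39)
4G: (25, 39) + (44, 4). λ = (4 - 39)/(44 - 25) ≡ 26/19 mod 61. 19⁻¹ ≡ 45 (mod 61), so λ ≡ 11.
  x = λ² - 25 - 44 = 121 - 69 ≡ 52; y = λ·(25 - 52) - 39 ≡ 30. → (52, 30)
5G: (52, 30) + (44, 4). λ = (4 - 30)/(44 - 52) ≡ 35/53 mod 61. 53⁻¹ ≡ 38 (mod 61), so λ ≡ 49.
  x = λ² - 52 - 44 = 2401 - 96 ≡ 48; y = λ·(52 - 48) - 30 ≡ 44. → (48, 44)
6G: (48, 44) + (44, 4). λ = (4 - 44)/(44 - 48) ≡ 21/57 mod 61. 57⁻¹ ≡ 15 (mod 61) since 57·15 = 855 ≡ 1, so λ ≡ 10.
  x = λ² - 48 - 44 = 100 - 92 ≡ 8; y = λ·(48 - 8) - 44 ≡ 51. → (8, 51)

(8, 51)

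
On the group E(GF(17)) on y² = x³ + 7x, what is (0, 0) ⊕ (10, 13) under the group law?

(16, 3)

(0, 0) + (10, 13). λ = (13 - 0)/(10 - 0) ≡ 13/10 mod 17. 10⁻¹ ≡ 12 (mod 17) since 10·12 = 120 ≡ 1, so λ ≡ 3.
  x = λ² - 0 - 10 = 9 - 10 ≡ 16; y = λ·(0 - 16) - 0 ≡ 3. → (16, 3)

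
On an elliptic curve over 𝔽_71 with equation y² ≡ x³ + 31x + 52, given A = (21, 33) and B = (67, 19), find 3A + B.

(17, 5)

First 3A:
Repeated addition: build up to 3A.
2A: tangent at (21, 33): λ = (3·21² + 31)/(2·33) ≡ 5/66. 66⁻¹ ≡ 14 (mod 71) since 66·14 = 924 ≡ 1, so λ ≡ 5·14 ≡ 70.
  x = λ² - 21 - 21 = 4900 - 42 ≡ 30; y = λ·(21 - 30) - 33 ≡ 47. → (30, 47)
3A: (30, 47) + (21, 33). λ = (33 - 47)/(21 - 30) ≡ 57/62 mod 71. 62⁻¹ ≡ 63 (mod 71), so λ ≡ 41.
  x = λ² - 30 - 21 = 1681 - 51 ≡ 68; y = λ·(30 - 68) - 47 ≡ 28. → (68, 28)
3A = (68, 28).
Finally 3A + B:
(68, 28) + (67, 19). λ = (19 - 28)/(67 - 68) ≡ 62/70 mod 71. 70⁻¹ ≡ 70 (mod 71) since 70·70 = 4900 ≡ 1, so λ ≡ 9.
  x = λ² - 68 - 67 = 81 - 135 ≡ 17; y = λ·(68 - 17) - 28 ≡ 5. → (17, 5)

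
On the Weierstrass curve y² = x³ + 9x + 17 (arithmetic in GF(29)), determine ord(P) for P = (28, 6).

2P: tangent at (28, 6): λ = (3·28² + 9)/(2·6) ≡ 12/12. 12⁻¹ ≡ 17 (mod 29), so λ ≡ 12·17 ≡ 1.
  x = λ² - 28 - 28 = 1 - 56 ≡ 3; y = λ·(28 - 3) - 6 ≡ 19. → (3, 19)
3P: (3, 19) + (28, 6). λ = (6 - 19)/(28 - 3) ≡ 16/25 mod 29. 25⁻¹ ≡ 7 (mod 29) since 25·7 = 175 ≡ 1, so λ ≡ 25.
  x = λ² - 3 - 28 = 625 - 31 ≡ 14; y = λ·(3 - 14) - 19 ≡ 25. → (14, 25)
4P: (14, 25) + (28, 6). λ = (6 - 25)/(28 - 14) ≡ 10/14 mod 29. 14⁻¹ ≡ 27 (mod 29) since 14·27 = 378 ≡ 1, so λ ≡ 9.
  x = λ² - 14 - 28 = 81 - 42 ≡ 10; y = λ·(14 - 10) - 25 ≡ 11. → (10, 11)
5P: (10, 11) + (28, 6). λ = (6 - 11)/(28 - 10) ≡ 24/18 mod 29. 18⁻¹ ≡ 21 (mod 29) since 18·21 = 378 ≡ 1, so λ ≡ 11.
  x = λ² - 10 - 28 = 121 - 38 ≡ 25; y = λ·(10 - 25) - 11 ≡ 27. → (25, 27)
6P: (25, 27) + (28, 6). λ = (6 - 27)/(28 - 25) ≡ 8/3 mod 29. 3⁻¹ ≡ 10 (mod 29) since 3·10 = 30 ≡ 1, so λ ≡ 22.
  x = λ² - 25 - 28 = 484 - 53 ≡ 25; y = λ·(25 - 25) - 27 ≡ 2. → (25, 2)
7P: (25, 2) + (28, 6). λ = (6 - 2)/(28 - 25) ≡ 4/3 mod 29. 3⁻¹ ≡ 10 (mod 29), so λ ≡ 11.
  x = λ² - 25 - 28 = 121 - 53 ≡ 10; y = λ·(25 - 10) - 2 ≡ 18. → (10, 18)
8P: (10, 18) + (28, 6). λ = (6 - 18)/(28 - 10) ≡ 17/18 mod 29. 18⁻¹ ≡ 21 (mod 29) since 18·21 = 378 ≡ 1, so λ ≡ 9.
  x = λ² - 10 - 28 = 81 - 38 ≡ 14; y = λ·(10 - 14) - 18 ≡ 4. → (14, 4)
9P: (14, 4) + (28, 6). λ = (6 - 4)/(28 - 14) ≡ 2/14 mod 29. 14⁻¹ ≡ 27 (mod 29), so λ ≡ 25.
  x = λ² - 14 - 28 = 625 - 42 ≡ 3; y = λ·(14 - 3) - 4 ≡ 10. → (3, 10)
10P: (3, 10) + (28, 6). λ = (6 - 10)/(28 - 3) ≡ 25/25 mod 29. 25⁻¹ ≡ 7 (mod 29), so λ ≡ 1.
  x = λ² - 3 - 28 = 1 - 31 ≡ 28; y = λ·(3 - 28) - 10 ≡ 23. → (28, 23)
11P: (28, 23) + (28, 6): same x and y₁ ≡ -y₂, so the sum is 𝒪.
11P = 𝒪, so the order is 11.

11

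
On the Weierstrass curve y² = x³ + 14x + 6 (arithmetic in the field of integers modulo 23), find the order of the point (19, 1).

5

2P: tangent at (19, 1): λ = (3·19² + 14)/(2·1) ≡ 16/2. 2⁻¹ ≡ 12 (mod 23) since 2·12 = 24 ≡ 1, so λ ≡ 16·12 ≡ 8.
  x = λ² - 19 - 19 = 64 - 38 ≡ 3; y = λ·(19 - 3) - 1 ≡ 12. → (3, 12)
3P: (3, 12) + (19, 1). λ = (1 - 12)/(19 - 3) ≡ 12/16 mod 23. 16⁻¹ ≡ 13 (mod 23), so λ ≡ 18.
  x = λ² - 3 - 19 = 324 - 22 ≡ 3; y = λ·(3 - 3) - 12 ≡ 11. → (3, 11)
4P: (3, 11) + (19, 1). λ = (1 - 11)/(19 - 3) ≡ 13/16 mod 23. 16⁻¹ ≡ 13 (mod 23) since 16·13 = 208 ≡ 1, so λ ≡ 8.
  x = λ² - 3 - 19 = 64 - 22 ≡ 19; y = λ·(3 - 19) - 11 ≡ 22. → (19, 22)
5P: (19, 22) + (19, 1): same x and y₁ ≡ -y₂, so the sum is O.
5P = O, so the order is 5.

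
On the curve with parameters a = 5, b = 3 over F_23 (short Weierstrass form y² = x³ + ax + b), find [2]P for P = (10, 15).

tangent at (10, 15): λ = (3·10² + 5)/(2·15) ≡ 6/7. 7⁻¹ ≡ 10 (mod 23), so λ ≡ 6·10 ≡ 14.
  x = λ² - 10 - 10 = 196 - 20 ≡ 15; y = λ·(10 - 15) - 15 ≡ 7. → (15, 7)

(15, 7)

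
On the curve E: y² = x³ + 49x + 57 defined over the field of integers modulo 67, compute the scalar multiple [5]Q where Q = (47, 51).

Double-and-add on 5 = (101)₂. Start with Q = (47, 51) for the leading 1-bit.
double: tangent at (47, 51): λ = (3·47² + 49)/(2·51) ≡ 43/35. 35⁻¹ ≡ 23 (mod 67), so λ ≡ 43·23 ≡ 51.
  x = λ² - 47 - 47 = 2601 - 94 ≡ 28; y = λ·(47 - 28) - 51 ≡ 47. → (28, 47)
double: tangent at (28, 47): λ = (3·28² + 49)/(2·47) ≡ 56/27. 27⁻¹ ≡ 5 (mod 67) since 27·5 = 135 ≡ 1, so λ ≡ 56·5 ≡ 12.
  x = λ² - 28 - 28 = 144 - 56 ≡ 21; y = λ·(28 - 21) - 47 ≡ 37. → (21, 37)
add Q: (21, 37) + (47, 51). λ = (51 - 37)/(47 - 21) ≡ 14/26 mod 67. 26⁻¹ ≡ 49 (mod 67) since 26·49 = 1274 ≡ 1, so λ ≡ 16.
  x = λ² - 21 - 47 = 256 - 68 ≡ 54; y = λ·(21 - 54) - 37 ≡ 38. → (54, 38)

(54, 38)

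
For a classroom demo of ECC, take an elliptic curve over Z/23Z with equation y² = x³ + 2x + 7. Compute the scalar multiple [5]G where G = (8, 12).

Repeated addition: build up to 5G.
2G: tangent at (8, 12): λ = (3·8² + 2)/(2·12) ≡ 10/1. 1⁻¹ ≡ 1 (mod 23) since 1·1 = 1 ≡ 1, so λ ≡ 10·1 ≡ 10.
  x = λ² - 8 - 8 = 100 - 16 ≡ 15; y = λ·(8 - 15) - 12 ≡ 10. → (15, 10)
3G: (15, 10) + (8, 12). λ = (12 - 10)/(8 - 15) ≡ 2/16 mod 23. 16⁻¹ ≡ 13 (mod 23) since 16·13 = 208 ≡ 1, so λ ≡ 3.
  x = λ² - 15 - 8 = 9 - 23 ≡ 9; y = λ·(15 - 9) - 10 ≡ 8. → (9, 8)
4G: (9, 8) + (8, 12). λ = (12 - 8)/(8 - 9) ≡ 4/22 mod 23. 22⁻¹ ≡ 22 (mod 23), so λ ≡ 19.
  x = λ² - 9 - 8 = 361 - 17 ≡ 22; y = λ·(9 - 22) - 8 ≡ 21. → (22, 21)
5G: (22, 21) + (8, 12). λ = (12 - 21)/(8 - 22) ≡ 14/9 mod 23. 9⁻¹ ≡ 18 (mod 23), so λ ≡ 22.
  x = λ² - 22 - 8 = 484 - 30 ≡ 17; y = λ·(22 - 17) - 21 ≡ 20. → (17, 20)

(17, 20)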